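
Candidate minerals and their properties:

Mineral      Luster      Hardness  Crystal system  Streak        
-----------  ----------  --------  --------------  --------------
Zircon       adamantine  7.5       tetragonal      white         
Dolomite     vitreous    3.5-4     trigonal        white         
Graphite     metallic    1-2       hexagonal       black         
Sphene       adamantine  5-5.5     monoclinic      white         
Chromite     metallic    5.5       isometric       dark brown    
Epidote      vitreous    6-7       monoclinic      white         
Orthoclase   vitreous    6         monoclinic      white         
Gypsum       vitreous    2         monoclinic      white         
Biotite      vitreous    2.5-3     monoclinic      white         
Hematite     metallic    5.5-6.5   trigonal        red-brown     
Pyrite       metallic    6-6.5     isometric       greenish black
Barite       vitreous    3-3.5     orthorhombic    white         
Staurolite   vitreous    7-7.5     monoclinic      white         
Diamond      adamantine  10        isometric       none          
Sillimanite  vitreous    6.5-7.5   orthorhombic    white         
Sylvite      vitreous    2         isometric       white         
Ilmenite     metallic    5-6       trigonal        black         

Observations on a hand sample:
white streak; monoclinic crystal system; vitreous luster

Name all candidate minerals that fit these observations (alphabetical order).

White streak eliminates Graphite, Chromite, Hematite, Pyrite, Diamond, Ilmenite.
Monoclinic crystal system is inconsistent with Zircon, Dolomite, Barite, Sillimanite, Sylvite.
Vitreous luster eliminates Sphene.
Consistent with every observation: Biotite, Epidote, Gypsum, Orthoclase, Staurolite.

Biotite, Epidote, Gypsum, Orthoclase, Staurolite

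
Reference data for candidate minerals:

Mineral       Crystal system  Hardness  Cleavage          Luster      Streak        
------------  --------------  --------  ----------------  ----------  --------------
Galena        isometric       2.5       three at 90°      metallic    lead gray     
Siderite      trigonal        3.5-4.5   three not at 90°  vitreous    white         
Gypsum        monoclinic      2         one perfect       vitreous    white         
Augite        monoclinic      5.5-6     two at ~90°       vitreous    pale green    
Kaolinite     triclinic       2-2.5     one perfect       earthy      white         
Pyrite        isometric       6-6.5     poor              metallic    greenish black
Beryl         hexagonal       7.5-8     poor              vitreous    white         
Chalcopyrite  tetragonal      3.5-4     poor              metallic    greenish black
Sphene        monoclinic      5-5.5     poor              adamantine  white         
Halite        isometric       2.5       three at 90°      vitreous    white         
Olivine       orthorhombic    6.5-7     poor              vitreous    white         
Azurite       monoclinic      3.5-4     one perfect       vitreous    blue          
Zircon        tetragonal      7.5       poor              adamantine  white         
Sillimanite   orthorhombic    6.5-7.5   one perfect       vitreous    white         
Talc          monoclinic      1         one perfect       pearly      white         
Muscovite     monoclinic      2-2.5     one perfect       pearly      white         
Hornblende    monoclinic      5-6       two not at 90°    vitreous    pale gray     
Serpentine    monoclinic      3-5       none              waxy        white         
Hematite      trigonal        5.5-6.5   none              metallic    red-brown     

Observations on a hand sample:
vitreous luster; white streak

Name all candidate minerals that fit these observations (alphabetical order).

Vitreous luster — only Siderite, Gypsum, Augite, Beryl, Halite, Olivine, Azurite, Sillimanite, Hornblende remain.
White streak rules out Augite, Azurite, Hornblende.
The minerals that satisfy all observations are Beryl, Gypsum, Halite, Olivine, Siderite, Sillimanite.

Beryl, Gypsum, Halite, Olivine, Siderite, Sillimanite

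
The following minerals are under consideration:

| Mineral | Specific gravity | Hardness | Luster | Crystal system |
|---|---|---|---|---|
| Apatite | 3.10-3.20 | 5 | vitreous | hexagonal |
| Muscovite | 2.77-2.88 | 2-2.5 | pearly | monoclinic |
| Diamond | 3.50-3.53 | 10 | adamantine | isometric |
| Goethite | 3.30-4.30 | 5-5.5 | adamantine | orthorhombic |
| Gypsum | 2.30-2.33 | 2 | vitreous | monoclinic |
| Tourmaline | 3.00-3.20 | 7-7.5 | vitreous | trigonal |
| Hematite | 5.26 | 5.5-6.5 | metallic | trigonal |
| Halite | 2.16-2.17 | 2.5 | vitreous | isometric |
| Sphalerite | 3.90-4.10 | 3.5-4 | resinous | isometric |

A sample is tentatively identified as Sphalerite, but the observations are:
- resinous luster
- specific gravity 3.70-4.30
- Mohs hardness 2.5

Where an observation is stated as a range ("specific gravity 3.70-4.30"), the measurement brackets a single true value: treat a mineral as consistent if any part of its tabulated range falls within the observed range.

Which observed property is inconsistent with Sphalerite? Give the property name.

hardness

Resinous luster: Sphalerite has resinous luster — within range.
Specific gravity 3.70-4.30: Sphalerite has SG 3.90-4.10 — within range.
Mohs hardness 2.5: Sphalerite has hardness 3.5-4 — inconsistent.
The hardness is the one property that does not fit.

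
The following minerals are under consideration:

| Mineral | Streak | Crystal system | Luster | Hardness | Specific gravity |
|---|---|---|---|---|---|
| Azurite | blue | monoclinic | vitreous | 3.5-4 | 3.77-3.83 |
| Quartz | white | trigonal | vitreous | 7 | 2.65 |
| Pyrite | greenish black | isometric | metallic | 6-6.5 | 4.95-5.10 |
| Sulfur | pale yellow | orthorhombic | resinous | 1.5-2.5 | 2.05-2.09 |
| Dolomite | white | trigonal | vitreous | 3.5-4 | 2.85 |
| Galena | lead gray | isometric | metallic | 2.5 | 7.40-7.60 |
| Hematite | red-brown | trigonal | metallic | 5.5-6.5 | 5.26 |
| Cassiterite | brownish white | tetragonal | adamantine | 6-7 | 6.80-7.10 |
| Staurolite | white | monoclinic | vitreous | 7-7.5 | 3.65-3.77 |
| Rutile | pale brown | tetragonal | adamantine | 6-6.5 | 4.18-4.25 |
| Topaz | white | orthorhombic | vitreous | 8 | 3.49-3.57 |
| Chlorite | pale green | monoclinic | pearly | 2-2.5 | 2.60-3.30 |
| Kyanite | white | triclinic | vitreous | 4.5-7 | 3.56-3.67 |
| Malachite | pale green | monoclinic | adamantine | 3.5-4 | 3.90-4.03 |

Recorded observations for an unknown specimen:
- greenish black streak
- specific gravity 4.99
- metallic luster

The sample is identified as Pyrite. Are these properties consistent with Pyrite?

Yes

Greenish black streak — fits Pyrite (greenish black streak).
Specific gravity 4.99 — fits Pyrite (SG 4.95-5.10).
Metallic luster — fits Pyrite (metallic luster).
Every observed property is compatible with the reference values for Pyrite.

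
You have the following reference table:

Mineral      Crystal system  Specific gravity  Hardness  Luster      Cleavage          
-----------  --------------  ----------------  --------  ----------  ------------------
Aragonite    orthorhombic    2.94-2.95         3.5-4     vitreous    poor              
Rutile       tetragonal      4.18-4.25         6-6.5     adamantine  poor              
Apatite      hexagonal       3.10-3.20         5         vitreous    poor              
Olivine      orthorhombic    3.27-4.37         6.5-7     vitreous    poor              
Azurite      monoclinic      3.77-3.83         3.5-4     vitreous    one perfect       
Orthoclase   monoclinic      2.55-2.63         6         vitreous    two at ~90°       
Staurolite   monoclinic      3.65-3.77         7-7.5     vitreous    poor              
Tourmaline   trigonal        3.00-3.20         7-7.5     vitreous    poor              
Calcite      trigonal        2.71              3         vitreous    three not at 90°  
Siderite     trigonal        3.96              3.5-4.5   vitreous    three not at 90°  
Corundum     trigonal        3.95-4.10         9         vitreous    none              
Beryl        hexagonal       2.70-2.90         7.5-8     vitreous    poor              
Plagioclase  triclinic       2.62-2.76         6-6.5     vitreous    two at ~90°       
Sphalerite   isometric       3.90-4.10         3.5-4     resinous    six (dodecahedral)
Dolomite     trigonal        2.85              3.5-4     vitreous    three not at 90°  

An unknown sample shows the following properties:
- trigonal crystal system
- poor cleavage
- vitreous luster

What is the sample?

Trigonal crystal system — leaves Tourmaline, Calcite, Siderite, Corundum, Dolomite.
Poor cleavage — Tourmaline remains.
Vitreous luster — every remaining candidate is consistent.
Tourmaline is the sole remaining match.

Tourmaline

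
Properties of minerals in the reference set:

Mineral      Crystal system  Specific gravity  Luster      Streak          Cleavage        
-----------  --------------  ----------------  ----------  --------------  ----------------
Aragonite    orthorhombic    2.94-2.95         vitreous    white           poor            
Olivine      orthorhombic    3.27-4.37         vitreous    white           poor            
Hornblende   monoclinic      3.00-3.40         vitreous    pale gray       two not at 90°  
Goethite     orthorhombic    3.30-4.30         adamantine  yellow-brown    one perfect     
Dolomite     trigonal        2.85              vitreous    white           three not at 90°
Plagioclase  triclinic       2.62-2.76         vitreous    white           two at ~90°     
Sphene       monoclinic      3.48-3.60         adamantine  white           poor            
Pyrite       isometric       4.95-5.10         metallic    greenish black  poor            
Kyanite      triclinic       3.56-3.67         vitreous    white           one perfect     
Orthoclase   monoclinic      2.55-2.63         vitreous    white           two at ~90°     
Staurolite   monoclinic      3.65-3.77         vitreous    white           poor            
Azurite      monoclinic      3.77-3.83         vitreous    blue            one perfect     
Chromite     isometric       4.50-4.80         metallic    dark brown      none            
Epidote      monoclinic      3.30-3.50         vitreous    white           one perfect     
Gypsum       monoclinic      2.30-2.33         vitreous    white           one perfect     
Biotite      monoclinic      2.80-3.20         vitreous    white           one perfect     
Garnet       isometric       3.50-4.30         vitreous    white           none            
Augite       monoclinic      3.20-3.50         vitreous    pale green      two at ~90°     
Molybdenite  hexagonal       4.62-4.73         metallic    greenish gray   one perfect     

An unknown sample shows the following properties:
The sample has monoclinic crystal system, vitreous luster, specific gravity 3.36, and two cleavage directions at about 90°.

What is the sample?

Monoclinic crystal system: only Hornblende, Sphene, Orthoclase, Staurolite, Azurite, Epidote, Gypsum, Biotite, Augite remain.
Vitreous luster rules out Sphene.
Specific gravity 3.36: leaves Hornblende, Epidote, Augite.
Two cleavage directions at about 90°: leaves Augite.
Only Augite satisfies all observations.

Augite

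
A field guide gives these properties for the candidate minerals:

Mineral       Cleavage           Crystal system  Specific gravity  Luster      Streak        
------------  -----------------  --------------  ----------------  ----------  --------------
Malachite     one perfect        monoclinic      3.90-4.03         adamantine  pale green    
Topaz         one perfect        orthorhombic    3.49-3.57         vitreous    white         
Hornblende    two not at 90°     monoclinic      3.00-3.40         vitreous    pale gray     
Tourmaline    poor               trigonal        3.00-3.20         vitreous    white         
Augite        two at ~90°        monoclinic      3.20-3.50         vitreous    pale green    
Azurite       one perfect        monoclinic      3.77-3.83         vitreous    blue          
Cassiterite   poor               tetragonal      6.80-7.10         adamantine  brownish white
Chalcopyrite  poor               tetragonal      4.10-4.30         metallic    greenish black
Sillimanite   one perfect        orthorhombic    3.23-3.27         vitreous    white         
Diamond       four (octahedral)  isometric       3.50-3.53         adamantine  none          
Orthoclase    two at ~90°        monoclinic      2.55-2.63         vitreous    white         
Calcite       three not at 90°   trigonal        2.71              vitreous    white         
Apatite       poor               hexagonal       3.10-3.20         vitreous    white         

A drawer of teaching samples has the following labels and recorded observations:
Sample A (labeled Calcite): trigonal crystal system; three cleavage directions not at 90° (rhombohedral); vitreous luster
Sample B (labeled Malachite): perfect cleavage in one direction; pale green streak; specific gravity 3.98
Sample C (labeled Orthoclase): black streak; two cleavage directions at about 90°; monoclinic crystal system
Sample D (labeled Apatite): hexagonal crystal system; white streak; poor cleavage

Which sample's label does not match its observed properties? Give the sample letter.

C

Sample A: all recorded properties match Calcite.
Sample B: all recorded properties match Malachite.
Sample C: Orthoclase has white streak, but the record shows black streak — this label is wrong.
Sample D: all recorded properties match Apatite.
Sample C is the mislabeled one.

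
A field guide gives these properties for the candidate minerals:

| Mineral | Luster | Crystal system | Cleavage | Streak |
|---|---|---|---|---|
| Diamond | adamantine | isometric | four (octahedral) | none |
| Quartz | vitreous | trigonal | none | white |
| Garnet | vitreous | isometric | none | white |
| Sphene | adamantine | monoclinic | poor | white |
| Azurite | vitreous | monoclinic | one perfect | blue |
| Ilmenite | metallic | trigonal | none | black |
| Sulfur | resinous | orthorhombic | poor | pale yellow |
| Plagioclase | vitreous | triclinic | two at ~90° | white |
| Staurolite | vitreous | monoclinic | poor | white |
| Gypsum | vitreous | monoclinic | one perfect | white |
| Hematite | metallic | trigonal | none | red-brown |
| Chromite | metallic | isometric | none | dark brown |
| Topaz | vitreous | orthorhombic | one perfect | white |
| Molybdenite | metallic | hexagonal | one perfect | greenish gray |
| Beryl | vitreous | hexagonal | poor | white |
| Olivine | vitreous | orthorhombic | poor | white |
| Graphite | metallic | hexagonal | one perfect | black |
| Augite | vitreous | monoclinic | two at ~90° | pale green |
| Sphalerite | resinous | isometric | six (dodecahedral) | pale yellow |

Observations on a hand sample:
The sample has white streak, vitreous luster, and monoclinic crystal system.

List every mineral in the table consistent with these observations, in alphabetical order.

White streak: only Quartz, Garnet, Sphene, Plagioclase, Staurolite, Gypsum, Topaz, Beryl, Olivine remain.
Vitreous luster excludes Sphene.
Monoclinic crystal system: narrows the field to Staurolite, Gypsum.
The minerals that satisfy all observations are Gypsum, Staurolite.

Gypsum, Staurolite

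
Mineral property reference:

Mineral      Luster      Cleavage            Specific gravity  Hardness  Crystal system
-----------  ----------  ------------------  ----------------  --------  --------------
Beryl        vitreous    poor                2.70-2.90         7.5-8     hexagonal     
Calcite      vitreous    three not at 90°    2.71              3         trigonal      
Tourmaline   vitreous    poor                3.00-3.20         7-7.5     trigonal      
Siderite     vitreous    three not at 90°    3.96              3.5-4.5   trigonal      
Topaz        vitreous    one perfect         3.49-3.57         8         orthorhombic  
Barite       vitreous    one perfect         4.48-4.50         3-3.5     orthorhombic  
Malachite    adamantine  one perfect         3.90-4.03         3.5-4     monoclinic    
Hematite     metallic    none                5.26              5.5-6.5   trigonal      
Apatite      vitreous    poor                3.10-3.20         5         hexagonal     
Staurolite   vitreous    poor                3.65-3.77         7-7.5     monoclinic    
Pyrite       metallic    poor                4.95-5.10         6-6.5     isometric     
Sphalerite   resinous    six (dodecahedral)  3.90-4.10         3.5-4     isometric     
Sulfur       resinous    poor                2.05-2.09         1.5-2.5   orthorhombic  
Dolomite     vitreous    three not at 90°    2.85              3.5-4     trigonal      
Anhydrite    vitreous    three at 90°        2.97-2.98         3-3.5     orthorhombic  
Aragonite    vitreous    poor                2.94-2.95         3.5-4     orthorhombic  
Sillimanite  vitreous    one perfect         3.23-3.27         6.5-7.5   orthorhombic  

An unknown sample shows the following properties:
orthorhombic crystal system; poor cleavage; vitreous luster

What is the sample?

Aragonite

Orthorhombic crystal system — Topaz, Barite, Sulfur, Anhydrite, Aragonite, Sillimanite remain.
Poor cleavage — leaves Sulfur, Aragonite.
Vitreous luster is inconsistent with Sulfur.
The only mineral consistent with every observation is Aragonite.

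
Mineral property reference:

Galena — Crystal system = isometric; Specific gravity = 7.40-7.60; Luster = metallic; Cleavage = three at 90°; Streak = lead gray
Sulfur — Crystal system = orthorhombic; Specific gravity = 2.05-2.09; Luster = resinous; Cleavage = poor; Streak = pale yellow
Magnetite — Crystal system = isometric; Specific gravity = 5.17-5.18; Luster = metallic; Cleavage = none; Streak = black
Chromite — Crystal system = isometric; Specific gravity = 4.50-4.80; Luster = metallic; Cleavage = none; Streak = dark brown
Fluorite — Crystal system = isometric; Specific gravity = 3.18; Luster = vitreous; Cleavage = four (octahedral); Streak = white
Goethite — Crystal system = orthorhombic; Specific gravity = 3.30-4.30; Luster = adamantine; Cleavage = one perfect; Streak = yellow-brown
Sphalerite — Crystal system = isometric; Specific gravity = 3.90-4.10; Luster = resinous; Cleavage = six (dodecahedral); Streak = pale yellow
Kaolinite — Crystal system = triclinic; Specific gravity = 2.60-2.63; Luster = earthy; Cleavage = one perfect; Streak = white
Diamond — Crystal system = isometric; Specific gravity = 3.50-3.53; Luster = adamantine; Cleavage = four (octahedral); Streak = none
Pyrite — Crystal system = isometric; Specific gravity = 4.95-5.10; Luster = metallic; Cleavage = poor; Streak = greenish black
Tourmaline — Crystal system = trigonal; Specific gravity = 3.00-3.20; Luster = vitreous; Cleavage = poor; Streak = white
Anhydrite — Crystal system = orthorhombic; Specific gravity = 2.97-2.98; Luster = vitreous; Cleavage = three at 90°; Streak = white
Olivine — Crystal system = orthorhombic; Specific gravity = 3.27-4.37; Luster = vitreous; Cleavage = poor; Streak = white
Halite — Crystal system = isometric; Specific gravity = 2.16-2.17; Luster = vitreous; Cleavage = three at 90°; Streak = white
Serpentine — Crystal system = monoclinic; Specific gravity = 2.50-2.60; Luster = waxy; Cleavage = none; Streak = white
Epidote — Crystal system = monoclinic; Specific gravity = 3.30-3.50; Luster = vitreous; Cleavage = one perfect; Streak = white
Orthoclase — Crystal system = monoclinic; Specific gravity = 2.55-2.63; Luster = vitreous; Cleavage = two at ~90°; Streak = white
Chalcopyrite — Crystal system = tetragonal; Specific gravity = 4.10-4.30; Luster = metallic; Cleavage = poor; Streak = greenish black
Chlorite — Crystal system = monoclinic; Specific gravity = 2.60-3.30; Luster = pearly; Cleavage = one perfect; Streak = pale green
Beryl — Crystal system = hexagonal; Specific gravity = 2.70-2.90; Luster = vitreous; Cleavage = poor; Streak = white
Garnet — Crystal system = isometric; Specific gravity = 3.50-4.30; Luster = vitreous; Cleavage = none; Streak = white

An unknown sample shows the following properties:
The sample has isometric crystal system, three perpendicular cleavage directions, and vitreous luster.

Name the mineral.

Halite

Isometric crystal system — only Galena, Magnetite, Chromite, Fluorite, Sphalerite, Diamond, Pyrite, Halite, Garnet remain.
Three perpendicular cleavage directions — leaves Galena, Halite.
Vitreous luster excludes Galena.
The only mineral consistent with every observation is Halite.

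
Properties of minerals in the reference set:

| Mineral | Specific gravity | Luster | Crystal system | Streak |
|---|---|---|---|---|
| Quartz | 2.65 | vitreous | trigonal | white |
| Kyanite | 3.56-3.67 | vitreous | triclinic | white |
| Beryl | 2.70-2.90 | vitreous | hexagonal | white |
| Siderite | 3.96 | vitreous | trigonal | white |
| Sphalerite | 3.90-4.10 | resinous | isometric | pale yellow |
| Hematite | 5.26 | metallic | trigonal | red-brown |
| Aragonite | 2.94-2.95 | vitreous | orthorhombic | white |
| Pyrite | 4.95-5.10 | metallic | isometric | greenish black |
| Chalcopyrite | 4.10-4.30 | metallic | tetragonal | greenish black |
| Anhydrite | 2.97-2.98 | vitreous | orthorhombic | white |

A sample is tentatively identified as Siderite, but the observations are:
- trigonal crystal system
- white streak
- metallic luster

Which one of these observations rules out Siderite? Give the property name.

luster

Trigonal crystal system: Siderite has trigonal system — agrees.
White streak: Siderite has white streak — agrees.
Metallic luster: Siderite has vitreous luster — does not match.
Everything matches except the luster.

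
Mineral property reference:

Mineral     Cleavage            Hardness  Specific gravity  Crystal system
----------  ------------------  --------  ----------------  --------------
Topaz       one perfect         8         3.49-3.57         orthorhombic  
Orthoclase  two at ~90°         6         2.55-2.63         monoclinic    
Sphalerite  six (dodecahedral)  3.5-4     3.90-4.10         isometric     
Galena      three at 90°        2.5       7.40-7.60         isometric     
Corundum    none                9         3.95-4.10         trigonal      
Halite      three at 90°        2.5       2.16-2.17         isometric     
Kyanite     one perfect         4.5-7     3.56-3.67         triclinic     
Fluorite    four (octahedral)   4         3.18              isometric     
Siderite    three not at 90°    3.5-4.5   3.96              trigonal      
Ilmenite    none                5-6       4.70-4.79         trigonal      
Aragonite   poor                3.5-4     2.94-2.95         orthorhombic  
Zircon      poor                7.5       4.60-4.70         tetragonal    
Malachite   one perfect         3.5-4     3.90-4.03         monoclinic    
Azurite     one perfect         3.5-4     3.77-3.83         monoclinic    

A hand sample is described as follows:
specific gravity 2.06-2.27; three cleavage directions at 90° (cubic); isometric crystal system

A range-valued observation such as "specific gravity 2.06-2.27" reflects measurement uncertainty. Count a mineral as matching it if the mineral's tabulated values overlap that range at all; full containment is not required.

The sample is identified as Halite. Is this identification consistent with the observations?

Yes

Specific gravity 2.06-2.27 — is consistent with Halite (SG 2.16-2.17).
Three cleavage directions at 90° (cubic) — is consistent with Halite (cleavage three at 90°).
Isometric crystal system — is consistent with Halite (isometric system).
Every observed property is compatible with the reference values for Halite.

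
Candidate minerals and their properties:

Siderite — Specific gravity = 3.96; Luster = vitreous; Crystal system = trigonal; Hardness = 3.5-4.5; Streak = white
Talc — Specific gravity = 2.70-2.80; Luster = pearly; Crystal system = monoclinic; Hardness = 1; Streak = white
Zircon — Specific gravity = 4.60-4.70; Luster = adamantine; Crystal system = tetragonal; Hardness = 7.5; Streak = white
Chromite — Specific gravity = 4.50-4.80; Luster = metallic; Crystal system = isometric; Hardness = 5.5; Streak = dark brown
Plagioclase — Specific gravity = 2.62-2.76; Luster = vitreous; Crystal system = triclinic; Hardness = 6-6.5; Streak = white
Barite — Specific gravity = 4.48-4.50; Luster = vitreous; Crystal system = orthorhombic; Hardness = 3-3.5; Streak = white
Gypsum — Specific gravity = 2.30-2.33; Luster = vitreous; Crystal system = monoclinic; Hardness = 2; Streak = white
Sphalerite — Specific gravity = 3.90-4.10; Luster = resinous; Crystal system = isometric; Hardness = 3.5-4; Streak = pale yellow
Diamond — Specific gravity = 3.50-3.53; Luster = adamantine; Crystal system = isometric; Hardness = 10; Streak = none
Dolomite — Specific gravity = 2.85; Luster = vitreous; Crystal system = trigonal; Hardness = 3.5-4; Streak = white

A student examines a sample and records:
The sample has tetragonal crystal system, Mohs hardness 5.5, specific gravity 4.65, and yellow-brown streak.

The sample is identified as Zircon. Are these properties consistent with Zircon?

Tetragonal crystal system — consistent with Zircon (tetragonal system).
Mohs hardness 5.5 — Zircon has hardness 7.5; which does not match.
Specific gravity 4.65 — consistent with Zircon (SG 4.60-4.70).
Yellow-brown streak — Zircon has white streak; which does not match.
2 of the observed properties are inconsistent with Zircon.

No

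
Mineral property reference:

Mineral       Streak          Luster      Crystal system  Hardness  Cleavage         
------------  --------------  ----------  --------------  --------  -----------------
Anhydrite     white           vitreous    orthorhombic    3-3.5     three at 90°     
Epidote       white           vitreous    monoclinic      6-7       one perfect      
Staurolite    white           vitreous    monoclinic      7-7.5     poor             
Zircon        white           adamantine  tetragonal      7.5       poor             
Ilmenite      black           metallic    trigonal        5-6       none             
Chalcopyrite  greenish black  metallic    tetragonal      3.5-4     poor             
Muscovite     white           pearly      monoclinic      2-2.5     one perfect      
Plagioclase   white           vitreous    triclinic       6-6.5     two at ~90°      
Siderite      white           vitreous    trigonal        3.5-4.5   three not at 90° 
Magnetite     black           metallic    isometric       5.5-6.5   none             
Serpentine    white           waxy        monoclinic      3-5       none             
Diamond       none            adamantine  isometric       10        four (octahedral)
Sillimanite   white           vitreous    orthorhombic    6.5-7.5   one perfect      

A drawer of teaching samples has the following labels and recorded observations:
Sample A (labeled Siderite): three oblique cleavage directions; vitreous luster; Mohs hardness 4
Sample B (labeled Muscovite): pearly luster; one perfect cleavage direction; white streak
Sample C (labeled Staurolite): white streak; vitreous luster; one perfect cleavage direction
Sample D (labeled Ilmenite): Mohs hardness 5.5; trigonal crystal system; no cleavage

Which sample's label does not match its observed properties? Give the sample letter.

Sample A: nothing contradicts Siderite.
Sample B: nothing contradicts Muscovite.
Sample C: Staurolite has cleavage poor, but the record shows one perfect cleavage direction — this label is wrong.
Sample D: nothing contradicts Ilmenite.
The mislabeled specimen is C.

C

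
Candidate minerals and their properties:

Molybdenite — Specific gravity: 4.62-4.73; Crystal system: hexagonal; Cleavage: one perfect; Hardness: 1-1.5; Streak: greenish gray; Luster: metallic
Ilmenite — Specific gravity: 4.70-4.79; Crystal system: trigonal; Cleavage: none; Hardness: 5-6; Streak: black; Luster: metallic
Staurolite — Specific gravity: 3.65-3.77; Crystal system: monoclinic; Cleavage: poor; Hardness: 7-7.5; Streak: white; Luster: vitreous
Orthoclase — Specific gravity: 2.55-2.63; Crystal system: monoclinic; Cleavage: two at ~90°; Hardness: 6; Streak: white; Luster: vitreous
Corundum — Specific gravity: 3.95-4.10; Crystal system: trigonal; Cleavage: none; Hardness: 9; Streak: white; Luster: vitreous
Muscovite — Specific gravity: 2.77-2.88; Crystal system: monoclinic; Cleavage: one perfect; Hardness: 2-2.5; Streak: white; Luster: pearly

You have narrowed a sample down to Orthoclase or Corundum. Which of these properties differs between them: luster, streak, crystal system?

crystal system

Luster: both vitreous — shared.
Streak: both white — shared.
Crystal system: Orthoclase monoclinic, Corundum trigonal — distinct.
Only crystal system differs between Orthoclase and Corundum among the listed tests.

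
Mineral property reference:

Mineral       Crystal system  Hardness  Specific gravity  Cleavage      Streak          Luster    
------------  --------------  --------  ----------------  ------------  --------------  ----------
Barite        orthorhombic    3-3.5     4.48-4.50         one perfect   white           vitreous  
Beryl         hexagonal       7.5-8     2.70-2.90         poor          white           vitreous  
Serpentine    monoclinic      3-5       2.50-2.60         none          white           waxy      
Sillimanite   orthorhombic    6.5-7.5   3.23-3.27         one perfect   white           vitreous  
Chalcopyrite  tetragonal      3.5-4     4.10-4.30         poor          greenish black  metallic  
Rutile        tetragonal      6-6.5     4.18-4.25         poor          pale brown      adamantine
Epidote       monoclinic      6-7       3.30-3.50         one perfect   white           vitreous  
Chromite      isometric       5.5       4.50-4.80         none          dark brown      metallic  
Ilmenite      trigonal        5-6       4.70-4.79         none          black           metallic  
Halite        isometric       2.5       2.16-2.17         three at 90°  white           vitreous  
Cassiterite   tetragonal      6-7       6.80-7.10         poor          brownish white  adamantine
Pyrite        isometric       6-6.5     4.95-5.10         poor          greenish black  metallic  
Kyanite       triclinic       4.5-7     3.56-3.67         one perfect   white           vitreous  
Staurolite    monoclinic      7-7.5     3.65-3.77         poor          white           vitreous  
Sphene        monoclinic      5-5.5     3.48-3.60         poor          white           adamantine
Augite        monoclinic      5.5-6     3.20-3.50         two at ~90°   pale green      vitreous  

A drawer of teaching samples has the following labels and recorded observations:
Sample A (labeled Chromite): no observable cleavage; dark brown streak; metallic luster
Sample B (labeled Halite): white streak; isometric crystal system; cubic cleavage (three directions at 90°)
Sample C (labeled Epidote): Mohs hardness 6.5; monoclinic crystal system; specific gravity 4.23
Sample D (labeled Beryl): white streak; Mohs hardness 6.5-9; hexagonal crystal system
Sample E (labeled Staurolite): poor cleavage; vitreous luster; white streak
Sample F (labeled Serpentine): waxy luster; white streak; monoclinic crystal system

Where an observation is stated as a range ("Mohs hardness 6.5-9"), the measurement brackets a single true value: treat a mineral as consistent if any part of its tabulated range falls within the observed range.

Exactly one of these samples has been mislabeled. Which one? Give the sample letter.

Sample A: nothing contradicts Chromite.
Sample B: nothing contradicts Halite.
Sample C: Epidote has SG 3.30-3.50, but the record shows specific gravity 4.23 — this label is wrong.
Sample D: nothing contradicts Beryl.
Sample E: nothing contradicts Staurolite.
Sample F: nothing contradicts Serpentine.
The mislabeled specimen is C.

C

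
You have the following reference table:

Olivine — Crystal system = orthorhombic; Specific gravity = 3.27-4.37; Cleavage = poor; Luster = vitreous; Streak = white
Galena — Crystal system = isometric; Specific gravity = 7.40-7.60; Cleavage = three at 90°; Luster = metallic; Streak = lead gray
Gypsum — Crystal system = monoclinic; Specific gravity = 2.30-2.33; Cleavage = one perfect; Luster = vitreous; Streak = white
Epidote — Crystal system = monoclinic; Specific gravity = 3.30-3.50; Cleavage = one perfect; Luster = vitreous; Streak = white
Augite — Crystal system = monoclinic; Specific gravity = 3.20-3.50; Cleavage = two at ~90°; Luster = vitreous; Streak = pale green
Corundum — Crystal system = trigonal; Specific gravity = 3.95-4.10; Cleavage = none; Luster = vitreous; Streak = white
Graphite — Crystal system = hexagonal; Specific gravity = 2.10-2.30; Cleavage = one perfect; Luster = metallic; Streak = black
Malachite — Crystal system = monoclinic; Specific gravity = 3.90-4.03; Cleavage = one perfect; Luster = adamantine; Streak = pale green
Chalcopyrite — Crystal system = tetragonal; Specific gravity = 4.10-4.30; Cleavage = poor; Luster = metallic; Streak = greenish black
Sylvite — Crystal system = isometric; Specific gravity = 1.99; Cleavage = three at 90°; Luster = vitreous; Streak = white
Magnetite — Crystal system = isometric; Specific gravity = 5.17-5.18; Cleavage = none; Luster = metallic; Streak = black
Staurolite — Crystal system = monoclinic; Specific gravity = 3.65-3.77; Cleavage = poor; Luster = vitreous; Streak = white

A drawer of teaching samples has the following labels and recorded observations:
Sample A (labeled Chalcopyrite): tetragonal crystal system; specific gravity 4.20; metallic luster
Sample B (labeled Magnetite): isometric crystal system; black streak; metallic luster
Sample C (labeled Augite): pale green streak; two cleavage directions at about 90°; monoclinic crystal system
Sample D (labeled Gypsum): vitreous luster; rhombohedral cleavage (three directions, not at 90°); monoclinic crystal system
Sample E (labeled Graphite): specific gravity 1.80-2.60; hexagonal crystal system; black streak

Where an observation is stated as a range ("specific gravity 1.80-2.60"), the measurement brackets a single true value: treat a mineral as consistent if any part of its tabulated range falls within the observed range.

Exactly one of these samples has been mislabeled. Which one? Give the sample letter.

D

Sample A: all recorded properties match Chalcopyrite.
Sample B: all recorded properties match Magnetite.
Sample C: all recorded properties match Augite.
Sample D: Gypsum has cleavage one perfect, but the record shows rhombohedral cleavage (three directions, not at 90°) — this label is wrong.
Sample E: all recorded properties match Graphite.
Sample D is the mislabeled one.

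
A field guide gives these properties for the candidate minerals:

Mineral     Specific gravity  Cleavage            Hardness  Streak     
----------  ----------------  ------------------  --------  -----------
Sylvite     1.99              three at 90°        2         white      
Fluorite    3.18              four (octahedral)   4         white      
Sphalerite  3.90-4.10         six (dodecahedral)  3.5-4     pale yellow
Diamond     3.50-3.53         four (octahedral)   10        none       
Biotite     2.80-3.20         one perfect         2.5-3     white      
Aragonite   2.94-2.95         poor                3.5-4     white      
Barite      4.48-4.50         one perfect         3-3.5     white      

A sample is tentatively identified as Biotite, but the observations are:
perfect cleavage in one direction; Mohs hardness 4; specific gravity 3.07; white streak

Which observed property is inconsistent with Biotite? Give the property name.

hardness

Perfect cleavage in one direction: Biotite has cleavage one perfect — within range.
Mohs hardness 4: Biotite has hardness 2.5-3 — does not match.
Specific gravity 3.07: Biotite has SG 2.80-3.20 — within range.
White streak: Biotite has white streak — within range.
Only the hardness is inconsistent.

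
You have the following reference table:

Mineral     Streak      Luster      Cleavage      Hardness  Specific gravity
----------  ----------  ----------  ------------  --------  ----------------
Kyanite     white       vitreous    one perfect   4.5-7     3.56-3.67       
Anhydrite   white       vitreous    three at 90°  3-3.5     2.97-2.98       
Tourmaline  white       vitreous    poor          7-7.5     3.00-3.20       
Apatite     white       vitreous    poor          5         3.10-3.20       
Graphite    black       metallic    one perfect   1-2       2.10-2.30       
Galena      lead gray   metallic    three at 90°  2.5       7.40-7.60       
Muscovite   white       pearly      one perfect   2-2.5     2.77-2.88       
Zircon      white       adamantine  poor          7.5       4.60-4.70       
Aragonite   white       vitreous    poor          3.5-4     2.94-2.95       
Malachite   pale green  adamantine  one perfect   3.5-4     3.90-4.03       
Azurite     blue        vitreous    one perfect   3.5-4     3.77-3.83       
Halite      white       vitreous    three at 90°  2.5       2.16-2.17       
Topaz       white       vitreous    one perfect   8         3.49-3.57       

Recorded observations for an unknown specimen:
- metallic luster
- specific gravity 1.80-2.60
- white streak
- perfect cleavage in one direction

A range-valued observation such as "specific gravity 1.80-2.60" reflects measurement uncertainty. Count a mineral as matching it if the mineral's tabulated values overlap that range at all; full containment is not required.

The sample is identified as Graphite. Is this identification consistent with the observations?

Metallic luster — matches Graphite (metallic luster).
Specific gravity 1.80-2.60 — matches Graphite (SG 2.10-2.30).
White streak — Graphite has black streak; a mismatch.
Perfect cleavage in one direction — matches Graphite (cleavage one perfect).
The streak observation rules out Graphite.

Inconsistent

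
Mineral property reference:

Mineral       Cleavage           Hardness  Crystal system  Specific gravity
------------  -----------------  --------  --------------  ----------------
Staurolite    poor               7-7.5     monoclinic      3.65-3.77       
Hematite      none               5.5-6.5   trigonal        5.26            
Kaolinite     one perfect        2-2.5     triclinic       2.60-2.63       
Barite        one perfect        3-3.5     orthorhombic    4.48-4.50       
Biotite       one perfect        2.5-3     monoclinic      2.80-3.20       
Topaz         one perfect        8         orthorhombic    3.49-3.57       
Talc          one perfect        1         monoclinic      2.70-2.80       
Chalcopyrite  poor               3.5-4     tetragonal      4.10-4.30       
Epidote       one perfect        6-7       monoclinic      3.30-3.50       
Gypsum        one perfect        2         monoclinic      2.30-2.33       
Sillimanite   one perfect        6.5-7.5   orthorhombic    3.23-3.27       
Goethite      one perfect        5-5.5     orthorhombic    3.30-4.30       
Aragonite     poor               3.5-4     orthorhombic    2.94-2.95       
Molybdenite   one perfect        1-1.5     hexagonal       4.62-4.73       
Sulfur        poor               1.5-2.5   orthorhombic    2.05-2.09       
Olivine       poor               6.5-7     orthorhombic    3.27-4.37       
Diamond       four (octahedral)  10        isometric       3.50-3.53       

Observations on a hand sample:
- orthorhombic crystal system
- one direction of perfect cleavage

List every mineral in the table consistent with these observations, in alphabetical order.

Orthorhombic crystal system: only Barite, Topaz, Sillimanite, Goethite, Aragonite, Sulfur, Olivine remain.
One direction of perfect cleavage is inconsistent with Aragonite, Sulfur, Olivine.
Consistent with every observation: Barite, Goethite, Sillimanite, Topaz.

Barite, Goethite, Sillimanite, Topaz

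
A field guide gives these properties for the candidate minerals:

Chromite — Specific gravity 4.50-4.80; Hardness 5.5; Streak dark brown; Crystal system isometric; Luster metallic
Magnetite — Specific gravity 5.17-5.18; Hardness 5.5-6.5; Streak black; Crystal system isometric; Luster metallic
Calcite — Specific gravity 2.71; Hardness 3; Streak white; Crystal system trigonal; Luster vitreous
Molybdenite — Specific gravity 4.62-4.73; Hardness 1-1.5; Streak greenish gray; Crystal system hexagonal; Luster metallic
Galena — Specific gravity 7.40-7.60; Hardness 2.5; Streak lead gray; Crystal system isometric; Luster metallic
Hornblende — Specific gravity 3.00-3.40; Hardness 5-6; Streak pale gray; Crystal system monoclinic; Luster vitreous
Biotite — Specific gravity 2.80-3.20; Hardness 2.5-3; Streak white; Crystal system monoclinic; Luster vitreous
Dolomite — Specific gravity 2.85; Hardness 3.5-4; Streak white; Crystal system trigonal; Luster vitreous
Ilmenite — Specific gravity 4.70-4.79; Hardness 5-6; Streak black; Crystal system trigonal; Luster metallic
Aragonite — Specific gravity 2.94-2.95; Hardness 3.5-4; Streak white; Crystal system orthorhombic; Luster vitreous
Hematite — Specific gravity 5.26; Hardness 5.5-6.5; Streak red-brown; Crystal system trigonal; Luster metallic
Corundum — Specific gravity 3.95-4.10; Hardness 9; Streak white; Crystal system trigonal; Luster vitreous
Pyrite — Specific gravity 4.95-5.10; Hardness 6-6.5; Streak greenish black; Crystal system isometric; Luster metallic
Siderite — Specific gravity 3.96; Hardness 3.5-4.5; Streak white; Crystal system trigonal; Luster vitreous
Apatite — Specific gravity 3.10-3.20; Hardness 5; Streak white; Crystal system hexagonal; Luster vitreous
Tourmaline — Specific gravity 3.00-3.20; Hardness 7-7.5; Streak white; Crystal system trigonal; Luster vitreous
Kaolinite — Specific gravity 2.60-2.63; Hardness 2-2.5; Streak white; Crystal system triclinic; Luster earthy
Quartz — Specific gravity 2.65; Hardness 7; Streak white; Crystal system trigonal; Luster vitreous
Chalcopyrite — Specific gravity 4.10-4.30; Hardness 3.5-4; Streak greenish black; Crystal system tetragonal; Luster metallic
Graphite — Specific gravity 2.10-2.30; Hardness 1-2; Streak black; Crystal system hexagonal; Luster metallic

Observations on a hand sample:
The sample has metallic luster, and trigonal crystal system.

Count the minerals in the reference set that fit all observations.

Metallic luster — Chromite, Magnetite, Molybdenite, Galena, Ilmenite, Hematite, Pyrite, Chalcopyrite, Graphite remain.
Trigonal crystal system — Ilmenite, Hematite remain.
Consistent with every observation: Hematite, Ilmenite.
That is 2 minerals.

2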